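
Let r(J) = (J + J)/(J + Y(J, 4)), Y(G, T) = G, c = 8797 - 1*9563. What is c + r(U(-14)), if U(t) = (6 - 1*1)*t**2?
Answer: -765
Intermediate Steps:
c = -766 (c = 8797 - 9563 = -766)
U(t) = 5*t**2 (U(t) = (6 - 1)*t**2 = 5*t**2)
r(J) = 1 (r(J) = (J + J)/(J + J) = (2*J)/((2*J)) = (2*J)*(1/(2*J)) = 1)
c + r(U(-14)) = -766 + 1 = -765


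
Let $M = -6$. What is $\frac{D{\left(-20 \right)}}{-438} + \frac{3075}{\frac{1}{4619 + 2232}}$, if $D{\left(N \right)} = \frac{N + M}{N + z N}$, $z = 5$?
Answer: $\frac{553636160987}{26280} \approx 2.1067 \cdot 10^{7}$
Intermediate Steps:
$D{\left(N \right)} = \frac{-6 + N}{6 N}$ ($D{\left(N \right)} = \frac{N - 6}{N + 5 N} = \frac{-6 + N}{6 N}$)
$\frac{D{\left(-20 \right)}}{-438} + \frac{3075}{\frac{1}{4619 + 2232}} = \frac{\frac{1}{6} \frac{1}{-20} \left(-6 - 20\right)}{-438} + \frac{3075}{\frac{1}{4619 + 2232}} = \frac{1}{6} \left(- \frac{1}{20}\right) \left(-26\right) \left(- \frac{1}{438}\right) + \frac{3075}{\frac{1}{6851}} = \frac{13}{60} \left(- \frac{1}{438}\right) + 3075 \frac{1}{\frac{1}{6851}} = - \frac{13}{26280} + 3075 \cdot 6851 = - \frac{13}{26280} + 21066825 = \frac{553636160987}{26280}$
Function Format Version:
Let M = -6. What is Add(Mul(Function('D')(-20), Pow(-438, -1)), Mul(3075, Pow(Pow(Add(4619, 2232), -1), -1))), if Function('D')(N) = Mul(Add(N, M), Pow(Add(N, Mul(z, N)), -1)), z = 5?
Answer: Rational(553636160987, 26280) ≈ 2.1067e+7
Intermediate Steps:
Function('D')(N) = Mul(Rational(1, 6), Pow(N, -1), Add(-6, N)) (Function('D')(N) = Mul(Add(N, -6), Pow(Add(N, Mul(5, N)), -1)) = Mul(Add(-6, N), Pow(Mul(6, N), -1)) = Mul(Add(-6, N), Mul(Rational(1, 6), Pow(N, -1))) = Mul(Rational(1, 6), Pow(N, -1), Add(-6, N)))
Add(Mul(Function('D')(-20), Pow(-438, -1)), Mul(3075, Pow(Pow(Add(4619, 2232), -1), -1))) = Add(Mul(Mul(Rational(1, 6), Pow(-20, -1), Add(-6, -20)), Pow(-438, -1)), Mul(3075, Pow(Pow(Add(4619, 2232), -1), -1))) = Add(Mul(Mul(Rational(1, 6), Rational(-1, 20), -26), Rational(-1, 438)), Mul(3075, Pow(Pow(6851, -1), -1))) = Add(Mul(Rational(13, 60), Rational(-1, 438)), Mul(3075, Pow(Rational(1, 6851), -1))) = Add(Rational(-13, 26280), Mul(3075, 6851)) = Add(Rational(-13, 26280), 21066825) = Rational(553636160987, 26280)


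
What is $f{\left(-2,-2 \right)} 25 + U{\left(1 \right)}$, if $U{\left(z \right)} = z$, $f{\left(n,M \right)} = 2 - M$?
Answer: $101$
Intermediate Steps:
$f{\left(-2,-2 \right)} 25 + U{\left(1 \right)} = \left(2 - -2\right) 25 + 1 = \left(2 + 2\right) 25 + 1 = 4 \cdot 25 + 1 = 100 + 1 = 101$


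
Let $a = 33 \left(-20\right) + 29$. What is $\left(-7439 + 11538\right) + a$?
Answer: $3468$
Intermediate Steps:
$a = -631$ ($a = -660 + 29 = -631$)
$\left(-7439 + 11538\right) + a = \left(-7439 + 11538\right) - 631 = 4099 - 631 = 3468$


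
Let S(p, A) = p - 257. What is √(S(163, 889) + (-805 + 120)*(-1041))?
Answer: √712991 ≈ 844.39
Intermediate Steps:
S(p, A) = -257 + p
√(S(163, 889) + (-805 + 120)*(-1041)) = √((-257 + 163) + (-805 + 120)*(-1041)) = √(-94 - 685*(-1041)) = √(-94 + 713085) = √712991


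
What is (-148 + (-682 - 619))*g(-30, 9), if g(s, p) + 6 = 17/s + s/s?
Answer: 80661/10 ≈ 8066.1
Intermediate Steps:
g(s, p) = -5 + 17/s (g(s, p) = -6 + (17/s + s/s) = -6 + (17/s + 1) = -6 + (1 + 17/s) = -5 + 17/s)
(-148 + (-682 - 619))*g(-30, 9) = (-148 + (-682 - 619))*(-5 + 17/(-30)) = (-148 - 1301)*(-5 + 17*(-1/30)) = -1449*(-5 - 17/30) = -1449*(-167/30) = 80661/10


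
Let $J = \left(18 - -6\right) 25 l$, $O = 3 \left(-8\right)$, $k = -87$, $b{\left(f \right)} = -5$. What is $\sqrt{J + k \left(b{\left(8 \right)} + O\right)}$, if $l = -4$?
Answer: $\sqrt{123} \approx 11.091$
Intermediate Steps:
$O = -24$
$J = -2400$ ($J = \left(18 - -6\right) 25 \left(-4\right) = \left(18 + 6\right) 25 \left(-4\right) = 24 \cdot 25 \left(-4\right) = 600 \left(-4\right) = -2400$)
$\sqrt{J + k \left(b{\left(8 \right)} + O\right)} = \sqrt{-2400 - 87 \left(-5 - 24\right)} = \sqrt{-2400 - -2523} = \sqrt{-2400 + 2523} = \sqrt{123}$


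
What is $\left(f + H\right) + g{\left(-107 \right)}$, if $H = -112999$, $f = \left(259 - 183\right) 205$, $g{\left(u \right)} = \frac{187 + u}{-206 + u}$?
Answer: $- \frac{30492227}{313} \approx -97419.0$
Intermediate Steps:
$g{\left(u \right)} = \frac{187 + u}{-206 + u}$
$f = 15580$ ($f = 76 \cdot 205 = 15580$)
$\left(f + H\right) + g{\left(-107 \right)} = \left(15580 - 112999\right) + \frac{187 - 107}{-206 - 107} = -97419 + \frac{1}{-313} \cdot 80 = -97419 - \frac{80}{313} = - \frac{30492227}{313}$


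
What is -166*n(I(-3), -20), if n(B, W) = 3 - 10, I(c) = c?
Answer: 1162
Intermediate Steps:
n(B, W) = -7
-166*n(I(-3), -20) = -166*(-7) = 1162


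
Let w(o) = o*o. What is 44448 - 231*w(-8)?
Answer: 29664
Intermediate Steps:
w(o) = o²
44448 - 231*w(-8) = 44448 - 231*(-8)² = 44448 - 231*64 = 44448 - 1*14784 = 44448 - 14784 = 29664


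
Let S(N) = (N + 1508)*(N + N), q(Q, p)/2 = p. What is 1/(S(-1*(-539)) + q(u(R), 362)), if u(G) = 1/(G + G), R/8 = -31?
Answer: 1/2207390 ≈ 4.5302e-7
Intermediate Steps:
R = -248 (R = 8*(-31) = -248)
u(G) = 1/(2*G)
q(Q, p) = 2*p
S(N) = 2*N*(1508 + N) (S(N) = (1508 + N)*(2*N) = 2*N*(1508 + N))
1/(S(-1*(-539)) + q(u(R), 362)) = 1/(2*(-1*(-539))*(1508 - 1*(-539)) + 2*362) = 1/(2*539*(1508 + 539) + 724) = 1/(2*539*2047 + 724) = 1/(2206666 + 724) = 1/2207390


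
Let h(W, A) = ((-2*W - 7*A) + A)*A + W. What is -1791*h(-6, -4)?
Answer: 268650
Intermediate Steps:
h(W, A) = W + A*(-6*A - 2*W) (h(W, A) = ((-7*A - 2*W) + A)*A + W = (-6*A - 2*W)*A + W = A*(-6*A - 2*W) + W = W + A*(-6*A - 2*W))
-1791*h(-6, -4) = -1791*(-6 - 6*(-4)**2 - 2*(-4)*(-6)) = -1791*(-6 - 6*16 - 48) = -1791*(-6 - 96 - 48) = -1791*(-150) = 268650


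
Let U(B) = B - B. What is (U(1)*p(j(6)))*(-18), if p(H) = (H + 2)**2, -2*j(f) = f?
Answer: 0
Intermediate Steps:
U(B) = 0
j(f) = -f/2
p(H) = (2 + H)**2
(U(1)*p(j(6)))*(-18) = (0*(2 - 1/2*6)**2)*(-18) = (0*(2 - 3)**2)*(-18) = (0*(-1)**2)*(-18) = (0*1)*(-18) = 0*(-18) = 0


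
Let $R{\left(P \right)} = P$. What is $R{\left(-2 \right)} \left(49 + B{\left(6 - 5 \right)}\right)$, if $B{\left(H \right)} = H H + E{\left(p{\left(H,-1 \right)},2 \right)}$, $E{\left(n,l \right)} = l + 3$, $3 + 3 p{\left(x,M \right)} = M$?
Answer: $-110$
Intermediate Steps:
$p{\left(x,M \right)} = -1 + \frac{M}{3}$
$E{\left(n,l \right)} = 3 + l$
$B{\left(H \right)} = 5 + H^{2}$ ($B{\left(H \right)} = H H + \left(3 + 2\right) = H^{2} + 5 = 5 + H^{2}$)
$R{\left(-2 \right)} \left(49 + B{\left(6 - 5 \right)}\right) = - 2 \left(49 + \left(5 + \left(6 - 5\right)^{2}\right)\right) = - 2 \left(49 + \left(5 + 1^{2}\right)\right) = - 2 \left(49 + \left(5 + 1\right)\right) = - 2 \left(49 + 6\right) = \left(-2\right) 55 = -110$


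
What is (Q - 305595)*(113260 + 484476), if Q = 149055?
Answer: -93569593440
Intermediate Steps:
(Q - 305595)*(113260 + 484476) = (149055 - 305595)*(113260 + 484476) = -156540*597736 = -93569593440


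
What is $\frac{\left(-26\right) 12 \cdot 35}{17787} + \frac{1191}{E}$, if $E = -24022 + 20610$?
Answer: $- \frac{2783017}{2889964} \approx -0.96299$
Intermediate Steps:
$E = -3412$
$\frac{\left(-26\right) 12 \cdot 35}{17787} + \frac{1191}{E} = \frac{\left(-26\right) 12 \cdot 35}{17787} + \frac{1191}{-3412} = \left(-312\right) 35 \cdot \frac{1}{17787} + 1191 \left(- \frac{1}{3412}\right) = \left(-10920\right) \frac{1}{17787} - \frac{1191}{3412} = - \frac{520}{847} - \frac{1191}{3412} = - \frac{2783017}{2889964}$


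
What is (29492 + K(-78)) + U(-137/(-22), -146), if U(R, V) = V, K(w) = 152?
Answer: 29498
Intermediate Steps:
(29492 + K(-78)) + U(-137/(-22), -146) = (29492 + 152) - 146 = 29644 - 146 = 29498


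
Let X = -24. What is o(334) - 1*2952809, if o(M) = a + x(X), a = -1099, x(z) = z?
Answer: -2953932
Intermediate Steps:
o(M) = -1123 (o(M) = -1099 - 24 = -1123)
o(334) - 1*2952809 = -1123 - 1*2952809 = -1123 - 2952809 = -2953932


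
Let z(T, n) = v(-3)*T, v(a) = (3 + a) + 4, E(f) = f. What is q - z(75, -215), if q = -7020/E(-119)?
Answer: -28680/119 ≈ -241.01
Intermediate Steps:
v(a) = 7 + a
z(T, n) = 4*T (z(T, n) = (7 - 3)*T = 4*T)
q = 7020/119 (q = -7020/(-119) = -7020*(-1/119) = 7020/119 ≈ 58.992)
q - z(75, -215) = 7020/119 - 4*75 = 7020/119 - 1*300 = 7020/119 - 300 = -28680/119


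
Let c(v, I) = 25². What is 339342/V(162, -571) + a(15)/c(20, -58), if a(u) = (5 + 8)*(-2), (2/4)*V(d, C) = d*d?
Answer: 35120677/5467500 ≈ 6.4235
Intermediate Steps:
V(d, C) = 2*d² (V(d, C) = 2*(d*d) = 2*d²)
a(u) = -26 (a(u) = 13*(-2) = -26)
c(v, I) = 625
339342/V(162, -571) + a(15)/c(20, -58) = 339342/((2*162²)) - 26/625 = 339342/((2*26244)) - 26*1/625 = 339342/52488 - 26/625 = 339342*(1/52488) - 26/625 = 56557/8748 - 26/625 = 35120677/5467500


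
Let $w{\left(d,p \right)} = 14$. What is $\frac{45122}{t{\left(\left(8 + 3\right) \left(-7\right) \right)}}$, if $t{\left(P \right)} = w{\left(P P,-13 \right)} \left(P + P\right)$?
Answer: $- \frac{293}{14} \approx -20.929$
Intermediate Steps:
$t{\left(P \right)} = 28 P$ ($t{\left(P \right)} = 14 \left(P + P\right) = 14 \cdot 2 P = 28 P$)
$\frac{45122}{t{\left(\left(8 + 3\right) \left(-7\right) \right)}} = \frac{45122}{28 \left(8 + 3\right) \left(-7\right)} = \frac{45122}{28 \cdot 11 \left(-7\right)} = \frac{45122}{28 \left(-77\right)} = \frac{45122}{-2156} = 45122 \left(- \frac{1}{2156}\right) = - \frac{293}{14}$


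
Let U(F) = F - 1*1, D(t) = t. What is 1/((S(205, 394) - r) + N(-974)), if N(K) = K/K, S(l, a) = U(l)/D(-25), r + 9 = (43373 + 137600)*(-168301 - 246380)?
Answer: 25/1876151615371 ≈ 1.3325e-11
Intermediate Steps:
U(F) = -1 + F (U(F) = F - 1 = -1 + F)
r = -75046064622 (r = -9 + (43373 + 137600)*(-168301 - 246380) = -9 + 180973*(-414681) = -9 - 75046064613 = -75046064622)
S(l, a) = 1/25 - l/25 (S(l, a) = (-1 + l)/(-25) = (-1 + l)*(-1/25) = 1/25 - l/25)
N(K) = 1
1/((S(205, 394) - r) + N(-974)) = 1/(((1/25 - 1/25*205) - 1*(-75046064622)) + 1) = 1/(((1/25 - 41/5) + 75046064622) + 1) = 1/((-204/25 + 75046064622) + 1) = 1/(1876151615346/25 + 1) = 1/(1876151615371/25) = 25/1876151615371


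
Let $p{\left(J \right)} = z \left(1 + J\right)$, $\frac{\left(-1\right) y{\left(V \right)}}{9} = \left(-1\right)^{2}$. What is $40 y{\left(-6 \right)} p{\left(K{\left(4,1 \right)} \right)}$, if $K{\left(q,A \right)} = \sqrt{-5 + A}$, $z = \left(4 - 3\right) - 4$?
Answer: $1080 + 2160 i \approx 1080.0 + 2160.0 i$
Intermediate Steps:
$y{\left(V \right)} = -9$ ($y{\left(V \right)} = - 9 \left(-1\right)^{2} = \left(-9\right) 1 = -9$)
$z = -3$ ($z = 1 - 4 = -3$)
$p{\left(J \right)} = -3 - 3 J$ ($p{\left(J \right)} = - 3 \left(1 + J\right) = -3 - 3 J$)
$40 y{\left(-6 \right)} p{\left(K{\left(4,1 \right)} \right)} = 40 \left(-9\right) \left(-3 - 3 \sqrt{-5 + 1}\right) = - 360 \left(-3 - 3 \sqrt{-4}\right) = - 360 \left(-3 - 3 \cdot 2 i\right) = - 360 \left(-3 - 6 i\right) = 1080 + 2160 i$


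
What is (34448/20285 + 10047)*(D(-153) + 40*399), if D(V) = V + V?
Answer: 3190877594322/20285 ≈ 1.5730e+8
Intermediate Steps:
D(V) = 2*V
(34448/20285 + 10047)*(D(-153) + 40*399) = (34448/20285 + 10047)*(2*(-153) + 40*399) = (34448*(1/20285) + 10047)*(-306 + 15960) = (34448/20285 + 10047)*15654 = (203837843/20285)*15654 = 3190877594322/20285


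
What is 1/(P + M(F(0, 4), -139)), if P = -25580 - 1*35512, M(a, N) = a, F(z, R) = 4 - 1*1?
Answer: -1/61089 ≈ -1.6370e-5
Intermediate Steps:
F(z, R) = 3 (F(z, R) = 4 - 1 = 3)
P = -61092 (P = -25580 - 35512 = -61092)
1/(P + M(F(0, 4), -139)) = 1/(-61092 + 3) = 1/(-61089) = -1/61089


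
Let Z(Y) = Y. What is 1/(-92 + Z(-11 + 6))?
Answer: -1/97 ≈ -0.010309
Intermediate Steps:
1/(-92 + Z(-11 + 6)) = 1/(-92 + (-11 + 6)) = 1/(-92 - 5) = 1/(-97) = -1/97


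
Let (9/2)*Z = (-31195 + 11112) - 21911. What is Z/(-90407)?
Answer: 9332/90407 ≈ 0.10322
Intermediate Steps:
Z = -9332 (Z = 2*((-31195 + 11112) - 21911)/9 = 2*(-20083 - 21911)/9 = (2/9)*(-41994) = -9332)
Z/(-90407) = -9332/(-90407) = -9332*(-1/90407) = 9332/90407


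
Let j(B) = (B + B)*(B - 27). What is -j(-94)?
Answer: -22748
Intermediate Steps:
j(B) = 2*B*(-27 + B) (j(B) = (2*B)*(-27 + B) = 2*B*(-27 + B))
-j(-94) = -2*(-94)*(-27 - 94) = -2*(-94)*(-121) = -1*22748 = -22748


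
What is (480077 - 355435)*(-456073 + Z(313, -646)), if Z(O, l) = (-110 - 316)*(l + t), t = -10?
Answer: -22013896114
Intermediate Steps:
Z(O, l) = 4260 - 426*l (Z(O, l) = (-110 - 316)*(l - 10) = -426*(-10 + l) = 4260 - 426*l)
(480077 - 355435)*(-456073 + Z(313, -646)) = (480077 - 355435)*(-456073 + (4260 - 426*(-646))) = 124642*(-456073 + (4260 + 275196)) = 124642*(-456073 + 279456) = 124642*(-176617) = -22013896114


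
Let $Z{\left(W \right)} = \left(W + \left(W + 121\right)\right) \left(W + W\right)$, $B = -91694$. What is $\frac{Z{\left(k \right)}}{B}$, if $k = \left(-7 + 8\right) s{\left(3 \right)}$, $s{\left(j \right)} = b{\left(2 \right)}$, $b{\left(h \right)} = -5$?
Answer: $\frac{555}{45847} \approx 0.012105$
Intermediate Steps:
$s{\left(j \right)} = -5$
$k = -5$ ($k = \left(-7 + 8\right) \left(-5\right) = 1 \left(-5\right) = -5$)
$Z{\left(W \right)} = 2 W \left(121 + 2 W\right)$ ($Z{\left(W \right)} = \left(W + \left(121 + W\right)\right) 2 W = \left(121 + 2 W\right) 2 W = 2 W \left(121 + 2 W\right)$)
$\frac{Z{\left(k \right)}}{B} = \frac{2 \left(-5\right) \left(121 + 2 \left(-5\right)\right)}{-91694} = 2 \left(-5\right) \left(121 - 10\right) \left(- \frac{1}{91694}\right) = 2 \left(-5\right) 111 \left(- \frac{1}{91694}\right) = \left(-1110\right) \left(- \frac{1}{91694}\right) = \frac{555}{45847}$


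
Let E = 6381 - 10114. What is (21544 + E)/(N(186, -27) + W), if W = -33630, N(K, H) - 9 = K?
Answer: -1979/3715 ≈ -0.53271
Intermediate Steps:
N(K, H) = 9 + K
E = -3733
(21544 + E)/(N(186, -27) + W) = (21544 - 3733)/((9 + 186) - 33630) = 17811/(195 - 33630) = 17811/(-33435) = 17811*(-1/33435) = -1979/3715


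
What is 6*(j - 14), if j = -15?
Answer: -174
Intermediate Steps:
6*(j - 14) = 6*(-15 - 14) = 6*(-29) = -174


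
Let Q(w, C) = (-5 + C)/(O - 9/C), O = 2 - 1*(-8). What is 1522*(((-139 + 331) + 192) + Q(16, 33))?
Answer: 63004712/107 ≈ 5.8883e+5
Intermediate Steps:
O = 10 (O = 2 + 8 = 10)
Q(w, C) = (-5 + C)/(10 - 9/C)
1522*(((-139 + 331) + 192) + Q(16, 33)) = 1522*(((-139 + 331) + 192) + 33*(-5 + 33)/(-9 + 10*33)) = 1522*((192 + 192) + 33*28/(-9 + 330)) = 1522*(384 + 33*28/321) = 1522*(384 + 33*(1/321)*28) = 1522*(384 + 308/107) = 1522*(41396/107) = 63004712/107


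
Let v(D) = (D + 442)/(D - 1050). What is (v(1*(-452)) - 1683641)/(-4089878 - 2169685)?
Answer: 421471462/1566977271 ≈ 0.26897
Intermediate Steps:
v(D) = (442 + D)/(-1050 + D)
(v(1*(-452)) - 1683641)/(-4089878 - 2169685) = ((442 + 1*(-452))/(-1050 + 1*(-452)) - 1683641)/(-4089878 - 2169685) = ((442 - 452)/(-1050 - 452) - 1683641)/(-6259563) = (-10/(-1502) - 1683641)*(-1/6259563) = (-1/1502*(-10) - 1683641)*(-1/6259563) = (5/751 - 1683641)*(-1/6259563) = -1264414386/751*(-1/6259563) = 421471462/1566977271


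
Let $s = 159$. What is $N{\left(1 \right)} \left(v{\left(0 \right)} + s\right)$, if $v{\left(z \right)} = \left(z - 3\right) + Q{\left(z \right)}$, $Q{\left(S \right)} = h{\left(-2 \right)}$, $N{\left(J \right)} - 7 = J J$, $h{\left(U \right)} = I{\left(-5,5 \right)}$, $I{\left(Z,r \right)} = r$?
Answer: $1288$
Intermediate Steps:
$h{\left(U \right)} = 5$
$N{\left(J \right)} = 7 + J^{2}$ ($N{\left(J \right)} = 7 + J J = 7 + J^{2}$)
$Q{\left(S \right)} = 5$
$v{\left(z \right)} = 2 + z$ ($v{\left(z \right)} = \left(z - 3\right) + 5 = \left(-3 + z\right) + 5 = 2 + z$)
$N{\left(1 \right)} \left(v{\left(0 \right)} + s\right) = \left(7 + 1^{2}\right) \left(\left(2 + 0\right) + 159\right) = \left(7 + 1\right) \left(2 + 159\right) = 8 \cdot 161 = 1288$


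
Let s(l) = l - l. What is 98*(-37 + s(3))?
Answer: -3626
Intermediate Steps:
s(l) = 0
98*(-37 + s(3)) = 98*(-37 + 0) = 98*(-37) = -3626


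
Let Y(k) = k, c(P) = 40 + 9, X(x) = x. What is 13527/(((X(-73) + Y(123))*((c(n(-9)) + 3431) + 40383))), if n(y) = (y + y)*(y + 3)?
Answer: 4509/731050 ≈ 0.0061678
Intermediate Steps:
n(y) = 2*y*(3 + y) (n(y) = (2*y)*(3 + y) = 2*y*(3 + y))
c(P) = 49
13527/(((X(-73) + Y(123))*((c(n(-9)) + 3431) + 40383))) = 13527/(((-73 + 123)*((49 + 3431) + 40383))) = 13527/((50*(3480 + 40383))) = 13527/((50*43863)) = 13527/2193150 = 13527*(1/2193150) = 4509/731050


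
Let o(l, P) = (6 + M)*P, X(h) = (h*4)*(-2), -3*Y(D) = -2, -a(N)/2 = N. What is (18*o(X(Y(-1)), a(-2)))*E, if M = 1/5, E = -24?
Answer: -53568/5 ≈ -10714.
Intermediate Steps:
a(N) = -2*N
Y(D) = ⅔ (Y(D) = -⅓*(-2) = ⅔)
X(h) = -8*h (X(h) = (4*h)*(-2) = -8*h)
M = ⅕ ≈ 0.20000
o(l, P) = 31*P/5 (o(l, P) = (6 + ⅕)*P = 31*P/5)
(18*o(X(Y(-1)), a(-2)))*E = (18*(31*(-2*(-2))/5))*(-24) = (18*((31/5)*4))*(-24) = (18*(124/5))*(-24) = (2232/5)*(-24) = -53568/5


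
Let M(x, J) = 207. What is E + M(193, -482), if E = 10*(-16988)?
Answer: -169673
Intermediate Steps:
E = -169880
E + M(193, -482) = -169880 + 207 = -169673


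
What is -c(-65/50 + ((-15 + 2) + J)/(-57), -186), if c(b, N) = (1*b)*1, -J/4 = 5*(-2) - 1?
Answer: 1051/570 ≈ 1.8439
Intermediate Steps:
J = 44 (J = -4*(5*(-2) - 1) = -4*(-10 - 1) = -4*(-11) = 44)
c(b, N) = b (c(b, N) = b*1 = b)
-c(-65/50 + ((-15 + 2) + J)/(-57), -186) = -(-65/50 + ((-15 + 2) + 44)/(-57)) = -(-65*1/50 + (-13 + 44)*(-1/57)) = -(-13/10 + 31*(-1/57)) = -(-13/10 - 31/57) = -1*(-1051/570) = 1051/570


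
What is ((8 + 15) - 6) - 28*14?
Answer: -375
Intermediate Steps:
((8 + 15) - 6) - 28*14 = (23 - 6) - 392 = 17 - 392 = -375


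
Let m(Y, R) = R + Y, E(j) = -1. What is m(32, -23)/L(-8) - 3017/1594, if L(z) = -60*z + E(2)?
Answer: -1430797/763526 ≈ -1.8739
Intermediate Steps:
L(z) = -1 - 60*z (L(z) = -60*z - 1 = -1 - 60*z)
m(32, -23)/L(-8) - 3017/1594 = (-23 + 32)/(-1 - 60*(-8)) - 3017/1594 = 9/(-1 + 480) - 3017*1/1594 = 9/479 - 3017/1594 = -1430797/763526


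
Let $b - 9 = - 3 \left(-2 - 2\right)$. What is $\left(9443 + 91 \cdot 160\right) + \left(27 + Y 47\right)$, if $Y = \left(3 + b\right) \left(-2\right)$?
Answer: $21774$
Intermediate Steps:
$b = 21$ ($b = 9 - 3 \left(-2 - 2\right) = 9 - -12 = 9 + 12 = 21$)
$Y = -48$ ($Y = \left(3 + 21\right) \left(-2\right) = 24 \left(-2\right) = -48$)
$\left(9443 + 91 \cdot 160\right) + \left(27 + Y 47\right) = \left(9443 + 91 \cdot 160\right) + \left(27 - 2256\right) = \left(9443 + 14560\right) + \left(27 - 2256\right) = 24003 - 2229 = 21774$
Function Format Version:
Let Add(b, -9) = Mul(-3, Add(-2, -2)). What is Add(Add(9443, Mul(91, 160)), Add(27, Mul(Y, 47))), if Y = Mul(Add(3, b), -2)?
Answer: 21774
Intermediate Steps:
b = 21 (b = Add(9, Mul(-3, Add(-2, -2))) = Add(9, Mul(-3, -4)) = Add(9, 12) = 21)
Y = -48 (Y = Mul(Add(3, 21), -2) = Mul(24, -2) = -48)
Add(Add(9443, Mul(91, 160)), Add(27, Mul(Y, 47))) = Add(Add(9443, Mul(91, 160)), Add(27, Mul(-48, 47))) = Add(Add(9443, 14560), Add(27, -2256)) = Add(24003, -2229) = 21774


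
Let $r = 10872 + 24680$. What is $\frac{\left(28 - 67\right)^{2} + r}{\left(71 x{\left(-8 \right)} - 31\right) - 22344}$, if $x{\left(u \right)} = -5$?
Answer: $- \frac{37073}{22730} \approx -1.631$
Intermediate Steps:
$r = 35552$
$\frac{\left(28 - 67\right)^{2} + r}{\left(71 x{\left(-8 \right)} - 31\right) - 22344} = \frac{\left(28 - 67\right)^{2} + 35552}{\left(71 \left(-5\right) - 31\right) - 22344} = \frac{\left(-39\right)^{2} + 35552}{\left(-355 - 31\right) - 22344} = \frac{1521 + 35552}{-386 - 22344} = \frac{37073}{-22730} = 37073 \left(- \frac{1}{22730}\right) = - \frac{37073}{22730}$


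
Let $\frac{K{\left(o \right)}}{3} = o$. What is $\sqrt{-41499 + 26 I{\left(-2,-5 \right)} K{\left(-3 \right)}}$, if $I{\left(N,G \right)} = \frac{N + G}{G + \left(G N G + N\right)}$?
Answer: $\frac{i \sqrt{14991513}}{19} \approx 203.78 i$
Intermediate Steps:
$K{\left(o \right)} = 3 o$
$I{\left(N,G \right)} = \frac{G + N}{G + N + N G^{2}}$ ($I{\left(N,G \right)} = \frac{G + N}{G + \left(N G^{2} + N\right)} = \frac{G + N}{G + \left(N + N G^{2}\right)} = \frac{G + N}{G + N + N G^{2}}$)
$\sqrt{-41499 + 26 I{\left(-2,-5 \right)} K{\left(-3 \right)}} = \sqrt{-41499 + 26 \frac{-5 - 2}{-5 - 2 - 2 \left(-5\right)^{2}} \cdot 3 \left(-3\right)} = \sqrt{-41499 + 26 \frac{1}{-5 - 2 - 50} \left(-7\right) \left(-9\right)} = \sqrt{-41499 + 26 \frac{1}{-57} \left(-7\right) \left(-9\right)} = \sqrt{-41499 + 26 \left(\left(- \frac{1}{57}\right) \left(-7\right)\right) \left(-9\right)} = \sqrt{-41499 + 26 \cdot \frac{7}{57} \left(-9\right)} = \sqrt{-41499 + \frac{182}{57} \left(-9\right)} = \sqrt{-41499 - \frac{546}{19}} = \sqrt{- \frac{789027}{19}} = \frac{i \sqrt{14991513}}{19}$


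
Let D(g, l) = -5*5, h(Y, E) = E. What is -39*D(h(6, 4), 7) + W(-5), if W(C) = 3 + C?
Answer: 973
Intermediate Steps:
D(g, l) = -25
-39*D(h(6, 4), 7) + W(-5) = -39*(-25) + (3 - 5) = 975 - 2 = 973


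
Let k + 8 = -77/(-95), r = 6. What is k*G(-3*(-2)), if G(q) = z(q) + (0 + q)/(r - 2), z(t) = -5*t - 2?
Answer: 41663/190 ≈ 219.28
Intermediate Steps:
z(t) = -2 - 5*t
G(q) = -2 - 19*q/4 (G(q) = (-2 - 5*q) + (0 + q)/(6 - 2) = (-2 - 5*q) + q/4 = -2 - 19*q/4)
k = -683/95 (k = -8 - 77/(-95) = -8 - 77*(-1/95) = -8 + 77/95 = -683/95 ≈ -7.1895)
k*G(-3*(-2)) = -683*(-2 - (-57)*(-2)/4)/95 = -683*(-2 - 19/4*6)/95 = -683*(-2 - 57/2)/95 = -683/95*(-61/2) = 41663/190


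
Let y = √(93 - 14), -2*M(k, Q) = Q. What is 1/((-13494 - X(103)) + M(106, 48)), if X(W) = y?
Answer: -13518/182736245 + √79/182736245 ≈ -7.3927e-5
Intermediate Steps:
M(k, Q) = -Q/2
y = √79 ≈ 8.8882
X(W) = √79
1/((-13494 - X(103)) + M(106, 48)) = 1/((-13494 - √79) - ½*48) = 1/((-13494 - √79) - 24) = 1/(-13518 - √79)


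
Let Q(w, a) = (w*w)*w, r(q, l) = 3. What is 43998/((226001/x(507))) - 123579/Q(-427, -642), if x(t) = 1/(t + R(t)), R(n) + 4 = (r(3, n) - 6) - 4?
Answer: 8639107211109/4363607371095784 ≈ 0.0019798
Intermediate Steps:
Q(w, a) = w³ (Q(w, a) = w²*w = w³)
R(n) = -11 (R(n) = -4 + ((3 - 6) - 4) = -4 + (-3 - 4) = -4 - 7 = -11)
x(t) = 1/(-11 + t) (x(t) = 1/(t - 11) = 1/(-11 + t))
43998/((226001/x(507))) - 123579/Q(-427, -642) = 43998/((226001/(1/(-11 + 507)))) - 123579/((-427)³) = 43998/((226001/(1/496))) - 123579/(-77854483) = 43998/((226001/(1/496))) - 123579*(-1/77854483) = 43998/((226001*496)) + 123579/77854483 = 43998/112096496 + 123579/77854483 = 43998*(1/112096496) + 123579/77854483 = 21999/56048248 + 123579/77854483 = 8639107211109/4363607371095784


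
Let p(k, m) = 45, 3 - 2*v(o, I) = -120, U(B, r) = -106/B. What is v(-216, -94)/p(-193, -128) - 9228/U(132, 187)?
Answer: 18273613/1590 ≈ 11493.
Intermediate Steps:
v(o, I) = 123/2 (v(o, I) = 3/2 - ½*(-120) = 3/2 + 60 = 123/2)
v(-216, -94)/p(-193, -128) - 9228/U(132, 187) = (123/2)/45 - 9228/((-106/132)) = (123/2)*(1/45) - 9228/((-106*1/132)) = 41/30 - 9228/(-53/66) = 41/30 - 9228*(-66/53) = 41/30 + 609048/53 = 18273613/1590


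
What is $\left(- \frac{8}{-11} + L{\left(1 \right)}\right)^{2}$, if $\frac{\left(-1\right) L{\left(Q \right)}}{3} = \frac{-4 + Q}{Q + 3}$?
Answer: $\frac{17161}{1936} \approx 8.8642$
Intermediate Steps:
$L{\left(Q \right)} = - \frac{3 \left(-4 + Q\right)}{3 + Q}$ ($L{\left(Q \right)} = - 3 \frac{-4 + Q}{Q + 3} = - 3 \frac{-4 + Q}{3 + Q} = - \frac{3 \left(-4 + Q\right)}{3 + Q}$)
$\left(- \frac{8}{-11} + L{\left(1 \right)}\right)^{2} = \left(- \frac{8}{-11} + \frac{3 \left(4 - 1\right)}{3 + 1}\right)^{2} = \left(\left(-8\right) \left(- \frac{1}{11}\right) + \frac{3 \left(4 - 1\right)}{4}\right)^{2} = \left(\frac{8}{11} + 3 \cdot \frac{1}{4} \cdot 3\right)^{2} = \left(\frac{8}{11} + \frac{9}{4}\right)^{2} = \left(\frac{131}{44}\right)^{2} = \frac{17161}{1936}$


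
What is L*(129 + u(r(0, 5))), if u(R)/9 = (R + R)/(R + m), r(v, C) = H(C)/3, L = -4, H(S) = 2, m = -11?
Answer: -15852/31 ≈ -511.35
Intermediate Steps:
r(v, C) = ⅔ (r(v, C) = 2/3 = 2*(⅓) = ⅔)
u(R) = 18*R/(-11 + R) (u(R) = 9*((R + R)/(R - 11)) = 9*((2*R)/(-11 + R)) = 9*(2*R/(-11 + R)) = 18*R/(-11 + R))
L*(129 + u(r(0, 5))) = -4*(129 + 18*(⅔)/(-11 + ⅔)) = -4*(129 + 18*(⅔)/(-31/3)) = -4*(129 + 18*(⅔)*(-3/31)) = -4*(129 - 36/31) = -4*3963/31 = -15852/31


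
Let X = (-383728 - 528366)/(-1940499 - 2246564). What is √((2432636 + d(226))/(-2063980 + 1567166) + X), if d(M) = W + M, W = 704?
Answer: I*√5063369775803848315567511/1040095758641 ≈ 2.1634*I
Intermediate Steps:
d(M) = 704 + M
X = 912094/4187063 (X = -912094/(-4187063) = -912094*(-1/4187063) = 912094/4187063 ≈ 0.21784)
√((2432636 + d(226))/(-2063980 + 1567166) + X) = √((2432636 + (704 + 226))/(-2063980 + 1567166) + 912094/4187063) = √((2432636 + 930)/(-496814) + 912094/4187063) = √(2433566*(-1/496814) + 912094/4187063) = √(-1216783/248407 + 912094/4187063) = √(-4868176544071/1040095758641) = I*√5063369775803848315567511/1040095758641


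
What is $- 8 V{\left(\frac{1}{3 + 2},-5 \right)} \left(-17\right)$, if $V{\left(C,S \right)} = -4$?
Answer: $-544$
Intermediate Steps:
$- 8 V{\left(\frac{1}{3 + 2},-5 \right)} \left(-17\right) = \left(-8\right) \left(-4\right) \left(-17\right) = 32 \left(-17\right) = -544$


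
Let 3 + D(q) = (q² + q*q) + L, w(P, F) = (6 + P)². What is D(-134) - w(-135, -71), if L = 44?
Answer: 19312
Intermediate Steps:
D(q) = 41 + 2*q² (D(q) = -3 + ((q² + q*q) + 44) = -3 + ((q² + q²) + 44) = -3 + (2*q² + 44) = -3 + (44 + 2*q²) = 41 + 2*q²)
D(-134) - w(-135, -71) = (41 + 2*(-134)²) - (6 - 135)² = (41 + 2*17956) - 1*(-129)² = (41 + 35912) - 1*16641 = 35953 - 16641 = 19312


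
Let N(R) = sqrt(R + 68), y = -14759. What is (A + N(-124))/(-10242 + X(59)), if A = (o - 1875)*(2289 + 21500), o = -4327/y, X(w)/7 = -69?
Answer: 658213035622/158290275 - 2*I*sqrt(14)/10725 ≈ 4158.3 - 0.00069775*I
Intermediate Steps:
X(w) = -483 (X(w) = 7*(-69) = -483)
N(R) = sqrt(68 + R)
o = 4327/14759 (o = -4327/(-14759) = -4327*(-1/14759) = 4327/14759 ≈ 0.29318)
A = -658213035622/14759 (A = (4327/14759 - 1875)*(2289 + 21500) = -27668798/14759*23789 = -658213035622/14759 ≈ -4.4597e+7)
(A + N(-124))/(-10242 + X(59)) = (-658213035622/14759 + sqrt(68 - 124))/(-10242 - 483) = (-658213035622/14759 + sqrt(-56))/(-10725) = (-658213035622/14759 + 2*I*sqrt(14))*(-1/10725) = 658213035622/158290275 - 2*I*sqrt(14)/10725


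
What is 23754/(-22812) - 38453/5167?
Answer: -166654459/19644934 ≈ -8.4833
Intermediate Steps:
23754/(-22812) - 38453/5167 = 23754*(-1/22812) - 38453*1/5167 = -3959/3802 - 38453/5167 = -166654459/19644934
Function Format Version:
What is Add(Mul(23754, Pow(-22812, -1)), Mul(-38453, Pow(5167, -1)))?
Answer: Rational(-166654459, 19644934) ≈ -8.4833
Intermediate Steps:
Add(Mul(23754, Pow(-22812, -1)), Mul(-38453, Pow(5167, -1))) = Add(Mul(23754, Rational(-1, 22812)), Mul(-38453, Rational(1, 5167))) = Add(Rational(-3959, 3802), Rational(-38453, 5167)) = Rational(-166654459, 19644934)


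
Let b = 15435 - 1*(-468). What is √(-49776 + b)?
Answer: I*√33873 ≈ 184.05*I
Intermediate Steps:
b = 15903 (b = 15435 + 468 = 15903)
√(-49776 + b) = √(-49776 + 15903) = √(-33873) = I*√33873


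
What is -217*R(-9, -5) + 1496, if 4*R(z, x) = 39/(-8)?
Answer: 56335/32 ≈ 1760.5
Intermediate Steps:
R(z, x) = -39/32 (R(z, x) = (39/(-8))/4 = (39*(-1/8))/4 = (1/4)*(-39/8) = -39/32)
-217*R(-9, -5) + 1496 = -217*(-39/32) + 1496 = 8463/32 + 1496 = 56335/32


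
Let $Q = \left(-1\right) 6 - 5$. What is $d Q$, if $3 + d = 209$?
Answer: $-2266$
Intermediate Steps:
$d = 206$ ($d = -3 + 209 = 206$)
$Q = -11$ ($Q = -6 - 5 = -11$)
$d Q = 206 \left(-11\right) = -2266$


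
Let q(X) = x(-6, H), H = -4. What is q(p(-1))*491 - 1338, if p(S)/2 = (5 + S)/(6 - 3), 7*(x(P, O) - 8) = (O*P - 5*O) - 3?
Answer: 38261/7 ≈ 5465.9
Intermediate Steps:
x(P, O) = 53/7 - 5*O/7 + O*P/7 (x(P, O) = 8 + ((O*P - 5*O) - 3)/7 = 8 + ((-5*O + O*P) - 3)/7 = 8 + (-3 - 5*O + O*P)/7 = 8 + (-3/7 - 5*O/7 + O*P/7) = 53/7 - 5*O/7 + O*P/7)
p(S) = 10/3 + 2*S/3 (p(S) = 2*((5 + S)/(6 - 3)) = 2*((5 + S)/3) = 2*((5 + S)*(⅓)) = 2*(5/3 + S/3) = 10/3 + 2*S/3)
q(X) = 97/7 (q(X) = 53/7 - 5/7*(-4) + (⅐)*(-4)*(-6) = 53/7 + 20/7 + 24/7 = 97/7)
q(p(-1))*491 - 1338 = (97/7)*491 - 1338 = 47627/7 - 1338 = 38261/7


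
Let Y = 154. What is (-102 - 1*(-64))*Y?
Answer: -5852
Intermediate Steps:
(-102 - 1*(-64))*Y = (-102 - 1*(-64))*154 = (-102 + 64)*154 = -38*154 = -5852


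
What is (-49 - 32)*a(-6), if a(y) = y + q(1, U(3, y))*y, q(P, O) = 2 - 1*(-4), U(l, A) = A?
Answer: 3402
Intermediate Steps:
q(P, O) = 6 (q(P, O) = 2 + 4 = 6)
a(y) = 7*y (a(y) = y + 6*y = 7*y)
(-49 - 32)*a(-6) = (-49 - 32)*(7*(-6)) = -81*(-42) = 3402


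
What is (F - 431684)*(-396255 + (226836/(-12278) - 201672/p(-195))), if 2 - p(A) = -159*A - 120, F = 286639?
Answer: 10897019390870157945/189590737 ≈ 5.7477e+10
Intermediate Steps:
p(A) = 122 + 159*A (p(A) = 2 - (-159*A - 120) = 2 - (-120 - 159*A) = 2 + (120 + 159*A) = 122 + 159*A)
(F - 431684)*(-396255 + (226836/(-12278) - 201672/p(-195))) = (286639 - 431684)*(-396255 + (226836/(-12278) - 201672/(122 + 159*(-195)))) = -145045*(-396255 + (226836*(-1/12278) - 201672/(122 - 31005))) = -145045*(-396255 + (-113418/6139 - 201672/(-30883))) = -145045*(-396255 + (-113418/6139 - 201672*(-1/30883))) = -145045*(-396255 + (-113418/6139 + 201672/30883)) = -145045*(-396255 - 2264623686/189590737) = -145045*(-75128542113621/189590737) = 10897019390870157945/189590737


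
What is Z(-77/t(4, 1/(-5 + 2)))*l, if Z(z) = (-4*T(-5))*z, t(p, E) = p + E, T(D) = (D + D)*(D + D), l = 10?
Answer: 84000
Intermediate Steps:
T(D) = 4*D² (T(D) = (2*D)*(2*D) = 4*D²)
t(p, E) = E + p
Z(z) = -400*z (Z(z) = (-16*(-5)²)*z = (-16*25)*z = (-4*100)*z = -400*z)
Z(-77/t(4, 1/(-5 + 2)))*l = -(-30800)/(1/(-5 + 2) + 4)*10 = -(-30800)/(1/(-3) + 4)*10 = -(-30800)/(-⅓ + 4)*10 = -(-30800)/11/3*10 = -(-30800)*3/11*10 = -400*(-21)*10 = 8400*10 = 84000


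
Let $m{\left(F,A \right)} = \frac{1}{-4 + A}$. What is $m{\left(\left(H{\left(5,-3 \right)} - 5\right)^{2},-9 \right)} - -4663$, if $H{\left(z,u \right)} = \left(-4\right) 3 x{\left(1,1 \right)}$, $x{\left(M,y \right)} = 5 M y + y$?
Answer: $\frac{60618}{13} \approx 4662.9$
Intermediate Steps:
$x{\left(M,y \right)} = y + 5 M y$ ($x{\left(M,y \right)} = 5 M y + y = y + 5 M y$)
$H{\left(z,u \right)} = -72$ ($H{\left(z,u \right)} = \left(-4\right) 3 \cdot 1 \left(1 + 5 \cdot 1\right) = - 12 \cdot 1 \left(1 + 5\right) = - 12 \cdot 1 \cdot 6 = \left(-12\right) 6 = -72$)
$m{\left(\left(H{\left(5,-3 \right)} - 5\right)^{2},-9 \right)} - -4663 = \frac{1}{-4 - 9} - -4663 = \frac{1}{-13} + 4663 = - \frac{1}{13} + 4663 = \frac{60618}{13}$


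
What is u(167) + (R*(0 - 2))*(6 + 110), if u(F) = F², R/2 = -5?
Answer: 30209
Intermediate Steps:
R = -10 (R = 2*(-5) = -10)
u(167) + (R*(0 - 2))*(6 + 110) = 167² + (-10*(0 - 2))*(6 + 110) = 27889 - 10*(-2)*116 = 27889 + 20*116 = 27889 + 2320 = 30209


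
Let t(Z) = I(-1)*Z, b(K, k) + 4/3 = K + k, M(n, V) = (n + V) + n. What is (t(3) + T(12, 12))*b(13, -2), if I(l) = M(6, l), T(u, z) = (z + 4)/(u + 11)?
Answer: 22475/69 ≈ 325.72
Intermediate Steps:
T(u, z) = (4 + z)/(11 + u)
M(n, V) = V + 2*n (M(n, V) = (V + n) + n = V + 2*n)
I(l) = 12 + l (I(l) = l + 2*6 = l + 12 = 12 + l)
b(K, k) = -4/3 + K + k (b(K, k) = -4/3 + (K + k) = -4/3 + K + k)
t(Z) = 11*Z (t(Z) = (12 - 1)*Z = 11*Z)
(t(3) + T(12, 12))*b(13, -2) = (11*3 + (4 + 12)/(11 + 12))*(-4/3 + 13 - 2) = (33 + 16/23)*(29/3) = (775/23)*(29/3) = 22475/69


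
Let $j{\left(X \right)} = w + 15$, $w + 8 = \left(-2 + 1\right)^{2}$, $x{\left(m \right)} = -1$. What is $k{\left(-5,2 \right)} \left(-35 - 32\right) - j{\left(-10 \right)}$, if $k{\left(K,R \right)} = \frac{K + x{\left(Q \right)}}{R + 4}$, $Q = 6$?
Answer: $59$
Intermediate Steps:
$k{\left(K,R \right)} = \frac{-1 + K}{4 + R}$ ($k{\left(K,R \right)} = \frac{K - 1}{R + 4} = \frac{-1 + K}{4 + R}$)
$w = -7$ ($w = -8 + \left(-2 + 1\right)^{2} = -8 + \left(-1\right)^{2} = -8 + 1 = -7$)
$j{\left(X \right)} = 8$ ($j{\left(X \right)} = -7 + 15 = 8$)
$k{\left(-5,2 \right)} \left(-35 - 32\right) - j{\left(-10 \right)} = \frac{-1 - 5}{4 + 2} \left(-35 - 32\right) - 8 = \frac{1}{6} \left(-6\right) \left(-67\right) - 8 = \left(-1\right) \left(-67\right) - 8 = 67 - 8 = 59$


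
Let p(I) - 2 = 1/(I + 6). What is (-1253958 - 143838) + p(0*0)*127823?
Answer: -6725077/6 ≈ -1.1208e+6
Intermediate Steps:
p(I) = 2 + 1/(6 + I) (p(I) = 2 + 1/(I + 6) = 2 + 1/(6 + I))
(-1253958 - 143838) + p(0*0)*127823 = (-1253958 - 143838) + ((13 + 2*(0*0))/(6 + 0*0))*127823 = -1397796 + ((13 + 2*0)/(6 + 0))*127823 = -1397796 + ((13 + 0)/6)*127823 = -1397796 + ((⅙)*13)*127823 = -1397796 + (13/6)*127823 = -1397796 + 1661699/6 = -6725077/6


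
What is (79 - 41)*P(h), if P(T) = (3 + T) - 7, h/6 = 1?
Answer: 76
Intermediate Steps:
h = 6 (h = 6*1 = 6)
P(T) = -4 + T
(79 - 41)*P(h) = (79 - 41)*(-4 + 6) = 38*2 = 76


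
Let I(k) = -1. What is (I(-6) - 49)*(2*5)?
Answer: -500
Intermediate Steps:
(I(-6) - 49)*(2*5) = (-1 - 49)*(2*5) = -50*10 = -500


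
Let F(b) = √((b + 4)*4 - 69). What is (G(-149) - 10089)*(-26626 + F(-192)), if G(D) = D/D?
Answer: 268603088 - 10088*I*√821 ≈ 2.686e+8 - 2.8905e+5*I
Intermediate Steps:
G(D) = 1
F(b) = √(-53 + 4*b) (F(b) = √((4 + b)*4 - 69) = √((16 + 4*b) - 69) = √(-53 + 4*b))
(G(-149) - 10089)*(-26626 + F(-192)) = (1 - 10089)*(-26626 + √(-53 + 4*(-192))) = -10088*(-26626 + √(-53 - 768)) = -10088*(-26626 + √(-821)) = -10088*(-26626 + I*√821) = 268603088 - 10088*I*√821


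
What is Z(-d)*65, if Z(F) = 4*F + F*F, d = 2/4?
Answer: -455/4 ≈ -113.75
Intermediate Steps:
d = ½ (d = 2*(¼) = ½ ≈ 0.50000)
Z(F) = F² + 4*F (Z(F) = 4*F + F² = F² + 4*F)
Z(-d)*65 = ((-1*½)*(4 - 1*½))*65 = -(4 - ½)/2*65 = -½*7/2*65 = -7/4*65 = -455/4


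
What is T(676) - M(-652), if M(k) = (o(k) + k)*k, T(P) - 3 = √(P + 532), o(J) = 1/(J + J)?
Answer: -850203/2 + 2*√302 ≈ -4.2507e+5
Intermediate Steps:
o(J) = 1/(2*J)
T(P) = 3 + √(532 + P) (T(P) = 3 + √(P + 532) = 3 + √(532 + P))
M(k) = k*(k + 1/(2*k)) (M(k) = (1/(2*k) + k)*k = (k + 1/(2*k))*k = k*(k + 1/(2*k)))
T(676) - M(-652) = (3 + √(532 + 676)) - (½ + (-652)²) = (3 + √1208) - (½ + 425104) = (3 + 2*√302) - 1*850209/2 = (3 + 2*√302) - 850209/2 = -850203/2 + 2*√302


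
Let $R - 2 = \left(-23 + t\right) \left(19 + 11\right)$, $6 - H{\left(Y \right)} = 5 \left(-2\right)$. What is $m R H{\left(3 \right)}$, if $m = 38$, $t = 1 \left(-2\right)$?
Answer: $-454784$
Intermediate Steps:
$H{\left(Y \right)} = 16$ ($H{\left(Y \right)} = 6 - 5 \left(-2\right) = 6 - -10 = 6 + 10 = 16$)
$t = -2$
$R = -748$ ($R = 2 + \left(-23 - 2\right) \left(19 + 11\right) = 2 - 750 = -748$)
$m R H{\left(3 \right)} = 38 \left(-748\right) 16 = \left(-28424\right) 16 = -454784$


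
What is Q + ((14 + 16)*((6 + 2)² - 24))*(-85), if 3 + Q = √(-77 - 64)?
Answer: -102003 + I*√141 ≈ -1.02e+5 + 11.874*I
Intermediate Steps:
Q = -3 + I*√141 (Q = -3 + √(-77 - 64) = -3 + √(-141) = -3 + I*√141 ≈ -3.0 + 11.874*I)
Q + ((14 + 16)*((6 + 2)² - 24))*(-85) = (-3 + I*√141) + ((14 + 16)*((6 + 2)² - 24))*(-85) = (-3 + I*√141) + (30*(8² - 24))*(-85) = (-3 + I*√141) + (30*(64 - 24))*(-85) = (-3 + I*√141) + (30*40)*(-85) = (-3 + I*√141) + 1200*(-85) = (-3 + I*√141) - 102000 = -102003 + I*√141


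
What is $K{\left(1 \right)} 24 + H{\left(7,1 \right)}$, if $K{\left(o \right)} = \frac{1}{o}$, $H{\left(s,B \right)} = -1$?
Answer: $23$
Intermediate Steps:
$K{\left(1 \right)} 24 + H{\left(7,1 \right)} = 1^{-1} \cdot 24 - 1 = 1 \cdot 24 - 1 = 24 - 1 = 23$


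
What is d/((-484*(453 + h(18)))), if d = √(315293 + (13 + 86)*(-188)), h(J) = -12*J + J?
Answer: -√296681/123420 ≈ -0.0044133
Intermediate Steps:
h(J) = -11*J
d = √296681 (d = √(315293 + 99*(-188)) = √(315293 - 18612) = √296681 ≈ 544.68)
d/((-484*(453 + h(18)))) = √296681/((-484*(453 - 11*18))) = √296681/((-484*(453 - 198))) = √296681/((-484*255)) = √296681/(-123420) = √296681*(-1/123420) = -√296681/123420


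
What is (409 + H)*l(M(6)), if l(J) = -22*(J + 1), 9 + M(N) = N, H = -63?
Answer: 15224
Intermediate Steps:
M(N) = -9 + N
l(J) = -22 - 22*J (l(J) = -22*(1 + J) = -22 - 22*J)
(409 + H)*l(M(6)) = (409 - 63)*(-22 - 22*(-9 + 6)) = 346*(-22 - 22*(-3)) = 346*(-22 + 66) = 346*44 = 15224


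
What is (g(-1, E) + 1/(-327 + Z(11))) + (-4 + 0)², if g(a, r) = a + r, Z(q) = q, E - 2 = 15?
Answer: 10111/316 ≈ 31.997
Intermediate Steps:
E = 17 (E = 2 + 15 = 17)
(g(-1, E) + 1/(-327 + Z(11))) + (-4 + 0)² = ((-1 + 17) + 1/(-327 + 11)) + (-4 + 0)² = (16 + 1/(-316)) + (-4)² = (16 - 1/316) + 16 = 5055/316 + 16 = 10111/316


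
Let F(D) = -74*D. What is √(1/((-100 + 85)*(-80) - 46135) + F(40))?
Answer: I*√5976696550935/44935 ≈ 54.406*I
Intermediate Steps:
√(1/((-100 + 85)*(-80) - 46135) + F(40)) = √(1/((-100 + 85)*(-80) - 46135) - 74*40) = √(1/(-15*(-80) - 46135) - 2960) = √(1/(1200 - 46135) - 2960) = √(1/(-44935) - 2960) = √(-1/44935 - 2960) = √(-133007601/44935) = I*√5976696550935/44935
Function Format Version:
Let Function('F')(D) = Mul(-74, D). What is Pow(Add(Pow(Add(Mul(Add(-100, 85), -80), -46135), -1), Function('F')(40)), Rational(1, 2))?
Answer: Mul(Rational(1, 44935), I, Pow(5976696550935, Rational(1, 2))) ≈ Mul(54.406, I)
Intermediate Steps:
Pow(Add(Pow(Add(Mul(Add(-100, 85), -80), -46135), -1), Function('F')(40)), Rational(1, 2)) = Pow(Add(Pow(Add(Mul(Add(-100, 85), -80), -46135), -1), Mul(-74, 40)), Rational(1, 2)) = Pow(Add(Pow(Add(Mul(-15, -80), -46135), -1), -2960), Rational(1, 2)) = Pow(Add(Pow(Add(1200, -46135), -1), -2960), Rational(1, 2)) = Pow(Add(Pow(-44935, -1), -2960), Rational(1, 2)) = Pow(Add(Rational(-1, 44935), -2960), Rational(1, 2)) = Pow(Rational(-133007601, 44935), Rational(1, 2)) = Mul(Rational(1, 44935), I, Pow(5976696550935, Rational(1, 2)))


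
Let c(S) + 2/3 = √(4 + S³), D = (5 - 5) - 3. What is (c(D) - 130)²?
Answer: 153457/9 - 784*I*√23/3 ≈ 17051.0 - 1253.3*I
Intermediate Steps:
D = -3 (D = 0 - 3 = -3)
c(S) = -⅔ + √(4 + S³)
(c(D) - 130)² = ((-⅔ + √(4 + (-3)³)) - 130)² = ((-⅔ + √(4 - 27)) - 130)² = ((-⅔ + √(-23)) - 130)² = ((-⅔ + I*√23) - 130)² = (-392/3 + I*√23)²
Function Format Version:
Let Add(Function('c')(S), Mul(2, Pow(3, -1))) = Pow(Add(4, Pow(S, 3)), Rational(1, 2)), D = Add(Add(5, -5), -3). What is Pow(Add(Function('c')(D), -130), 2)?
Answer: Add(Rational(153457, 9), Mul(Rational(-784, 3), I, Pow(23, Rational(1, 2)))) ≈ Add(17051., Mul(-1253.3, I))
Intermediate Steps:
D = -3 (D = Add(0, -3) = -3)
Function('c')(S) = Add(Rational(-2, 3), Pow(Add(4, Pow(S, 3)), Rational(1, 2)))
Pow(Add(Function('c')(D), -130), 2) = Pow(Add(Add(Rational(-2, 3), Pow(Add(4, Pow(-3, 3)), Rational(1, 2))), -130), 2) = Pow(Add(Add(Rational(-2, 3), Pow(Add(4, -27), Rational(1, 2))), -130), 2) = Pow(Add(Add(Rational(-2, 3), Pow(-23, Rational(1, 2))), -130), 2) = Pow(Add(Add(Rational(-2, 3), Mul(I, Pow(23, Rational(1, 2)))), -130), 2) = Pow(Add(Rational(-392, 3), Mul(I, Pow(23, Rational(1, 2)))), 2)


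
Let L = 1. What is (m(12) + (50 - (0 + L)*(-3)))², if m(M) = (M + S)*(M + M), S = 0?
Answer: 116281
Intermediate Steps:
m(M) = 2*M² (m(M) = (M + 0)*(M + M) = M*(2*M) = 2*M²)
(m(12) + (50 - (0 + L)*(-3)))² = (2*12² + (50 - (0 + 1)*(-3)))² = (2*144 + (50 - (-3)))² = (288 + (50 - 1*(-3)))² = (288 + (50 + 3))² = (288 + 53)² = 341² = 116281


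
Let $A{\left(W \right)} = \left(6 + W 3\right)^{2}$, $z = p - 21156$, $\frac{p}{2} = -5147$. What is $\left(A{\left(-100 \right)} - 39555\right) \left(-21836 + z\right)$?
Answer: $-2498100966$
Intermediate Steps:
$p = -10294$ ($p = 2 \left(-5147\right) = -10294$)
$z = -31450$ ($z = -10294 - 21156 = -31450$)
$A{\left(W \right)} = \left(6 + 3 W\right)^{2}$
$\left(A{\left(-100 \right)} - 39555\right) \left(-21836 + z\right) = \left(9 \left(2 - 100\right)^{2} - 39555\right) \left(-21836 - 31450\right) = \left(9 \left(-98\right)^{2} - 39555\right) \left(-53286\right) = \left(9 \cdot 9604 - 39555\right) \left(-53286\right) = \left(86436 - 39555\right) \left(-53286\right) = 46881 \left(-53286\right) = -2498100966$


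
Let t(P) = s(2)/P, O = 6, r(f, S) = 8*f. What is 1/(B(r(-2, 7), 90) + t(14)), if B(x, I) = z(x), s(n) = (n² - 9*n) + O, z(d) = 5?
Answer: 7/31 ≈ 0.22581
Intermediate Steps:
s(n) = 6 + n² - 9*n (s(n) = (n² - 9*n) + 6 = 6 + n² - 9*n)
B(x, I) = 5
t(P) = -8/P (t(P) = (6 + 2² - 9*2)/P = (6 + 4 - 18)/P = -8/P)
1/(B(r(-2, 7), 90) + t(14)) = 1/(5 - 8/14) = 1/(5 - 8*1/14) = 1/(5 - 4/7) = 1/(31/7) = 7/31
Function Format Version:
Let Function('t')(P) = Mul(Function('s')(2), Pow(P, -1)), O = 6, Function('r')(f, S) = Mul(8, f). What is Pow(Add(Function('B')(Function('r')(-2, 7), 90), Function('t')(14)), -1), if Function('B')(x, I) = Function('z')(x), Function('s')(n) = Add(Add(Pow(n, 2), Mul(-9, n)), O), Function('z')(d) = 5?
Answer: Rational(7, 31) ≈ 0.22581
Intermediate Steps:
Function('s')(n) = Add(6, Pow(n, 2), Mul(-9, n)) (Function('s')(n) = Add(Add(Pow(n, 2), Mul(-9, n)), 6) = Add(6, Pow(n, 2), Mul(-9, n)))
Function('B')(x, I) = 5
Function('t')(P) = Mul(-8, Pow(P, -1)) (Function('t')(P) = Mul(Add(6, Pow(2, 2), Mul(-9, 2)), Pow(P, -1)) = Mul(Add(6, 4, -18), Pow(P, -1)) = Mul(-8, Pow(P, -1)))
Pow(Add(Function('B')(Function('r')(-2, 7), 90), Function('t')(14)), -1) = Pow(Add(5, Mul(-8, Pow(14, -1))), -1) = Pow(Add(5, Mul(-8, Rational(1, 14))), -1) = Pow(Add(5, Rational(-4, 7)), -1) = Pow(Rational(31, 7), -1) = Rational(7, 31)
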